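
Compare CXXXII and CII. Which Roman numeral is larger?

CXXXII = 132
CII = 102
132 is larger

CXXXII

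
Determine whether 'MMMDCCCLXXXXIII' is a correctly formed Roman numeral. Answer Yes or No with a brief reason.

'MMMDCCCLXXXXIII': More than 3 consecutive X's

No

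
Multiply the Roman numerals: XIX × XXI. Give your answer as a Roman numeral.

XIX = 19
XXI = 21
19 × 21 = 399

CCCXCIX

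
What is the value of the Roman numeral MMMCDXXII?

MMMCDXXII: M=1000, M=1000, M=1000, CD=400, X=10, X=10, I=1, I=1
1000 + 1000 + 1000 + 400 + 10 + 10 + 1 + 1 = 3422

3422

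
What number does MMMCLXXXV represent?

MMMCLXXXV: M=1000, M=1000, M=1000, C=100, L=50, X=10, X=10, X=10, V=5
1000 + 1000 + 1000 + 100 + 50 + 10 + 10 + 10 + 5 = 3185

3185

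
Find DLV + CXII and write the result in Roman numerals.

DLV = 555
CXII = 112
555 + 112 = 667

DCLXVII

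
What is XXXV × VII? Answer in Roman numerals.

XXXV = 35
VII = 7
35 × 7 = 245

CCXLV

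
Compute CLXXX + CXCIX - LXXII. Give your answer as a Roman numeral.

CLXXX = 180, CXCIX = 199, LXXII = 72
180 + 199 = 379
379 - 72 = 307

CCCVII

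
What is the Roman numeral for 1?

Convert 1 to Roman numerals:
  1 contains 1×1 (I)

I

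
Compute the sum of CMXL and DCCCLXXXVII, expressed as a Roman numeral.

CMXL = 940
DCCCLXXXVII = 887
940 + 887 = 1827

MDCCCXXVII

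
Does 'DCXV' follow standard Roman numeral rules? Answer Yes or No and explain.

'DCXV': Check the rules: uses only the symbols I, V, X, L, C, D, M; no symbol is repeated more than three times in a row; V, L and D each appear at most once; no smaller symbol precedes a larger one (values never increase from left to right). Value: D (500) + C (100) + X (10) + V (5) = 615. So it is a valid standard Roman numeral.

Yes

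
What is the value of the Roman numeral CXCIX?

CXCIX: C=100, XC=90, IX=9
100 + 90 + 9 = 199

199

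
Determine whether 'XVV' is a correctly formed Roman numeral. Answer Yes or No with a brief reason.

'XVV': V should not appear more than once

No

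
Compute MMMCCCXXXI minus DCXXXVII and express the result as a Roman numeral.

MMMCCCXXXI = 3331
DCXXXVII = 637
3331 - 637 = 2694

MMDCXCIV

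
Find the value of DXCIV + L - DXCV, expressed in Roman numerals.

DXCIV = 594, L = 50, DXCV = 595
594 + 50 = 644
644 - 595 = 49

XLIX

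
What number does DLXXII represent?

DLXXII: D=500, L=50, X=10, X=10, I=1, I=1
500 + 50 + 10 + 10 + 1 + 1 = 572

572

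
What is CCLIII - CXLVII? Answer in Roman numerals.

CCLIII = 253
CXLVII = 147
253 - 147 = 106

CVI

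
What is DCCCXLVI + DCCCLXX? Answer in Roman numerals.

DCCCXLVI = 846
DCCCLXX = 870
846 + 870 = 1716

MDCCXVI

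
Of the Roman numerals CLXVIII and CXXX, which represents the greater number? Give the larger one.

CLXVIII = 168
CXXX = 130
168 is larger

CLXVIII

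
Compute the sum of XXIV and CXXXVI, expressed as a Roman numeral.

XXIV = 24
CXXXVI = 136
24 + 136 = 160

CLX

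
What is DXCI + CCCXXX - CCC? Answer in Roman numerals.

DXCI = 591, CCCXXX = 330, CCC = 300
591 + 330 = 921
921 - 300 = 621

DCXXI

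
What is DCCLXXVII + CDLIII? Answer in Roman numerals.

DCCLXXVII = 777
CDLIII = 453
777 + 453 = 1230

MCCXXX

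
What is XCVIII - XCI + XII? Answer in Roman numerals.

XCVIII = 98, XCI = 91, XII = 12
98 - 91 = 7
7 + 12 = 19

XIX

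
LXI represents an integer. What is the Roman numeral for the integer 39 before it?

LXI = 61
61 - 39 = 22

XXII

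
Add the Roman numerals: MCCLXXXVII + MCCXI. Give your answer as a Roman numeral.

MCCLXXXVII = 1287
MCCXI = 1211
1287 + 1211 = 2498

MMCDXCVIII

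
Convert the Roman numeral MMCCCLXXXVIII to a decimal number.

MMCCCLXXXVIII: M=1000, M=1000, C=100, C=100, C=100, L=50, X=10, X=10, X=10, V=5, I=1, I=1, I=1
1000 + 1000 + 100 + 100 + 100 + 50 + 10 + 10 + 10 + 5 + 1 + 1 + 1 = 2388

2388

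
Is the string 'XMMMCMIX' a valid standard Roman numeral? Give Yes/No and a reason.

'XMMMCMIX': Invalid subtractive combination: XM

No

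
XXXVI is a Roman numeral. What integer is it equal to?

XXXVI: X=10, X=10, X=10, V=5, I=1
10 + 10 + 10 + 5 + 1 = 36

36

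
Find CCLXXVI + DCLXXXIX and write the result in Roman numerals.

CCLXXVI = 276
DCLXXXIX = 689
276 + 689 = 965

CMLXV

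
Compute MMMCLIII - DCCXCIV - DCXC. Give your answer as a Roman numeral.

MMMCLIII = 3153, DCCXCIV = 794, DCXC = 690
3153 - 794 = 2359
2359 - 690 = 1669

MDCLXIX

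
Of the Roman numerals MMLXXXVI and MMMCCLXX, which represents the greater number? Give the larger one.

MMLXXXVI = 2086
MMMCCLXX = 3270
3270 is larger

MMMCCLXX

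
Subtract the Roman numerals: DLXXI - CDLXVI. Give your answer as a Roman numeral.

DLXXI = 571
CDLXVI = 466
571 - 466 = 105

CV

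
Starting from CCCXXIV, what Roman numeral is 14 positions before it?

CCCXXIV = 324
324 - 14 = 310

CCCX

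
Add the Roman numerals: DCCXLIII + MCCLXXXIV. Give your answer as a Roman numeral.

DCCXLIII = 743
MCCLXXXIV = 1284
743 + 1284 = 2027

MMXXVII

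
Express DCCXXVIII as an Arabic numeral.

DCCXXVIII: D=500, C=100, C=100, X=10, X=10, V=5, I=1, I=1, I=1
500 + 100 + 100 + 10 + 10 + 5 + 1 + 1 + 1 = 728

728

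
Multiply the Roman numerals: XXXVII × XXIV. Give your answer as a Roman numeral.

XXXVII = 37
XXIV = 24
37 × 24 = 888

DCCCLXXXVIII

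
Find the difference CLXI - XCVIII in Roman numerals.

CLXI = 161
XCVIII = 98
161 - 98 = 63

LXIII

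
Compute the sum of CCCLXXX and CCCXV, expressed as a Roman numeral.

CCCLXXX = 380
CCCXV = 315
380 + 315 = 695

DCXCV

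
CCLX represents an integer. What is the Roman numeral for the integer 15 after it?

CCLX = 260
260 + 15 = 275

CCLXXV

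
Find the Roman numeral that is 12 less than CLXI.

CLXI = 161
161 - 12 = 149

CXLIX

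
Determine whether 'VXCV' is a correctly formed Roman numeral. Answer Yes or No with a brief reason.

'VXCV': V should not appear more than once

No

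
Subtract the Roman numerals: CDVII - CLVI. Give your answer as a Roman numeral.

CDVII = 407
CLVI = 156
407 - 156 = 251

CCLI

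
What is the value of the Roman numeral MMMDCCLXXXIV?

MMMDCCLXXXIV: M=1000, M=1000, M=1000, D=500, C=100, C=100, L=50, X=10, X=10, X=10, IV=4
1000 + 1000 + 1000 + 500 + 100 + 100 + 50 + 10 + 10 + 10 + 4 = 3784

3784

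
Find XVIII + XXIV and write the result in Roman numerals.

XVIII = 18
XXIV = 24
18 + 24 = 42

XLII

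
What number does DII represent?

DII: D=500, I=1, I=1
500 + 1 + 1 = 502

502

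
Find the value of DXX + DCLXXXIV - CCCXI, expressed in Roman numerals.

DXX = 520, DCLXXXIV = 684, CCCXI = 311
520 + 684 = 1204
1204 - 311 = 893

DCCCXCIII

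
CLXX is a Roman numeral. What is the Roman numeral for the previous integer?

CLXX = 170; previous is 169

CLXIX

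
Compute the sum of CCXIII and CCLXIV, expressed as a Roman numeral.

CCXIII = 213
CCLXIV = 264
213 + 264 = 477

CDLXXVII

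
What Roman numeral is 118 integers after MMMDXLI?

MMMDXLI = 3541
3541 + 118 = 3659

MMMDCLIX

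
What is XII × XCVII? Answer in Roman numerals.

XII = 12
XCVII = 97
12 × 97 = 1164

MCLXIV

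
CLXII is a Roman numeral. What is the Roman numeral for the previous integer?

CLXII = 162; previous is 161

CLXI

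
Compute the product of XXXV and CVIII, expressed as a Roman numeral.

XXXV = 35
CVIII = 108
35 × 108 = 3780

MMMDCCLXXX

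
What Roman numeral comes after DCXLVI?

DCXLVI = 646, so the next integer is 646 + 1 = 647

DCXLVII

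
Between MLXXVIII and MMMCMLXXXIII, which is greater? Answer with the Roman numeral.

MLXXVIII = 1078
MMMCMLXXXIII = 3983
3983 is larger

MMMCMLXXXIII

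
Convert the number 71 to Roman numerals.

Convert 71 to Roman numerals:
  71 contains 1×50 (L)
  21 contains 2×10 (XX)
  1 contains 1×1 (I)

LXXI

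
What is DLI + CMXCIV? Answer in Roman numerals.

DLI = 551
CMXCIV = 994
551 + 994 = 1545

MDXLV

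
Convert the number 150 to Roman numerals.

Convert 150 to Roman numerals:
  150 contains 1×100 (C)
  50 contains 1×50 (L)

CL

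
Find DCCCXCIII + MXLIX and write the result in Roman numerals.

DCCCXCIII = 893
MXLIX = 1049
893 + 1049 = 1942

MCMXLII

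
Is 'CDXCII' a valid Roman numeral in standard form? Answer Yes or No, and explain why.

'CDXCII': Check the rules: uses only the symbols I, V, X, L, C, D, M; no symbol is repeated more than three times in a row; V, L and D each appear at most once; the only places a smaller symbol precedes a larger one are the allowed subtractive pairs CD, XC, the symbol right after such a pair (if any) is smaller than the pair's first symbol, and otherwise the values never increase from left to right. Value: CD (400) + XC (90) + I (1) + I (1) = 492. So it is a valid standard Roman numeral.

Yes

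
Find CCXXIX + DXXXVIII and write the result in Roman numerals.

CCXXIX = 229
DXXXVIII = 538
229 + 538 = 767

DCCLXVII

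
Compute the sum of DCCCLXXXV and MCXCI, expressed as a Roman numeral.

DCCCLXXXV = 885
MCXCI = 1191
885 + 1191 = 2076

MMLXXVI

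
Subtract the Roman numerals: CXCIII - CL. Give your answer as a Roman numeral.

CXCIII = 193
CL = 150
193 - 150 = 43

XLIII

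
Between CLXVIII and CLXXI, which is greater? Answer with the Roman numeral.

CLXVIII = 168
CLXXI = 171
171 is larger

CLXXI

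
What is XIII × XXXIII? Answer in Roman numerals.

XIII = 13
XXXIII = 33
13 × 33 = 429

CDXXIX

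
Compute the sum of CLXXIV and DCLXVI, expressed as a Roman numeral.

CLXXIV = 174
DCLXVI = 666
174 + 666 = 840

DCCCXL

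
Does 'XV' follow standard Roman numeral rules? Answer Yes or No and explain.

'XV': Check the rules: uses only the symbols I, V, X, L, C, D, M; no symbol is repeated more than three times in a row; V, L and D each appear at most once; no smaller symbol precedes a larger one (values never increase from left to right). Value: X (10) + V (5) = 15. So it is a valid standard Roman numeral.

Yes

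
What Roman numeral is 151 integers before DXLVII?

DXLVII = 547
547 - 151 = 396

CCCXCVI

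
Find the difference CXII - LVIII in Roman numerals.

CXII = 112
LVIII = 58
112 - 58 = 54

LIV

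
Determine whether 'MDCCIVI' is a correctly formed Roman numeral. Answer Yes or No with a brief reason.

'MDCCIVI': I cannot come right after the subtractive pair IV: once I is subtracted in IV, the next symbol must be smaller than I

No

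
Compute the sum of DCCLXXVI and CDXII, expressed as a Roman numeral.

DCCLXXVI = 776
CDXII = 412
776 + 412 = 1188

MCLXXXVIII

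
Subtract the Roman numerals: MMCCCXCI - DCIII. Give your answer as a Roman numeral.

MMCCCXCI = 2391
DCIII = 603
2391 - 603 = 1788

MDCCLXXXVIII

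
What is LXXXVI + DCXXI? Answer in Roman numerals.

LXXXVI = 86
DCXXI = 621
86 + 621 = 707

DCCVII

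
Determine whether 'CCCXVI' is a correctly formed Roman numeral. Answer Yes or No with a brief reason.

'CCCXVI': Check the rules: uses only the symbols I, V, X, L, C, D, M; no symbol is repeated more than three times in a row; V, L and D each appear at most once; no smaller symbol precedes a larger one (values never increase from left to right). Value: C (100) + C (100) + C (100) + X (10) + V (5) + I (1) = 316. So it is a valid standard Roman numeral.

Yes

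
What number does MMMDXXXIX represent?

MMMDXXXIX: M=1000, M=1000, M=1000, D=500, X=10, X=10, X=10, IX=9
1000 + 1000 + 1000 + 500 + 10 + 10 + 10 + 9 = 3539

3539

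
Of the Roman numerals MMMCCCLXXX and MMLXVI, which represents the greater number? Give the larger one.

MMMCCCLXXX = 3380
MMLXVI = 2066
3380 is larger

MMMCCCLXXX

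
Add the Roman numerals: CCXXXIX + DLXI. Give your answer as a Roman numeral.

CCXXXIX = 239
DLXI = 561
239 + 561 = 800

DCCC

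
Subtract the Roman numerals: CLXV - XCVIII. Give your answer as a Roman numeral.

CLXV = 165
XCVIII = 98
165 - 98 = 67

LXVII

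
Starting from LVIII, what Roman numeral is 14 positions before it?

LVIII = 58
58 - 14 = 44

XLIV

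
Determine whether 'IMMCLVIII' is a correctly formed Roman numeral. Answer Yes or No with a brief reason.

'IMMCLVIII': Invalid subtractive combination: IM

No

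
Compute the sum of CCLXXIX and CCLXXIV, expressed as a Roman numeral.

CCLXXIX = 279
CCLXXIV = 274
279 + 274 = 553

DLIII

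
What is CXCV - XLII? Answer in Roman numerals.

CXCV = 195
XLII = 42
195 - 42 = 153

CLIII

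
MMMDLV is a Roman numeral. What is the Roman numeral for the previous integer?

MMMDLV = 3555, so the previous integer is 3555 - 1 = 3554

MMMDLIV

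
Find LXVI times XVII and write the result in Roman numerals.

LXVI = 66
XVII = 17
66 × 17 = 1122

MCXXII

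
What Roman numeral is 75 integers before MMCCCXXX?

MMCCCXXX = 2330
2330 - 75 = 2255

MMCCLV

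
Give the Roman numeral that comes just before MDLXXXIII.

MDLXXXIII = 1583, so the previous integer is 1583 - 1 = 1582

MDLXXXII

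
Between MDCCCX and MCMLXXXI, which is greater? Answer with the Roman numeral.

MDCCCX = 1810
MCMLXXXI = 1981
1981 is larger

MCMLXXXI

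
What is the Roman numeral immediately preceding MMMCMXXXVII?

MMMCMXXXVII = 3937; previous is 3936

MMMCMXXXVI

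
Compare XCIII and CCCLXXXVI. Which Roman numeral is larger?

XCIII = 93
CCCLXXXVI = 386
386 is larger

CCCLXXXVI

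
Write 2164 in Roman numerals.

Convert 2164 to Roman numerals:
  2164 contains 2×1000 (MM)
  164 contains 1×100 (C)
  64 contains 1×50 (L)
  14 contains 1×10 (X)
  4 contains 1×4 (IV)

MMCLXIV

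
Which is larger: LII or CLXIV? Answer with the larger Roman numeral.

LII = 52
CLXIV = 164
164 is larger

CLXIV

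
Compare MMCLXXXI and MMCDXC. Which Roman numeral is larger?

MMCLXXXI = 2181
MMCDXC = 2490
2490 is larger

MMCDXC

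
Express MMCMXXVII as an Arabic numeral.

MMCMXXVII: M=1000, M=1000, CM=900, X=10, X=10, V=5, I=1, I=1
1000 + 1000 + 900 + 10 + 10 + 5 + 1 + 1 = 2927

2927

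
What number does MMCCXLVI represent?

MMCCXLVI: M=1000, M=1000, C=100, C=100, XL=40, V=5, I=1
1000 + 1000 + 100 + 100 + 40 + 5 + 1 = 2246

2246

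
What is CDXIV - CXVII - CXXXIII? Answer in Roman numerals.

CDXIV = 414, CXVII = 117, CXXXIII = 133
414 - 117 = 297
297 - 133 = 164

CLXIV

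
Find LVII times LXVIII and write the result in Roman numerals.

LVII = 57
LXVIII = 68
57 × 68 = 3876

MMMDCCCLXXVI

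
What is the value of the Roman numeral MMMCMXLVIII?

MMMCMXLVIII: M=1000, M=1000, M=1000, CM=900, XL=40, V=5, I=1, I=1, I=1
1000 + 1000 + 1000 + 900 + 40 + 5 + 1 + 1 + 1 = 3948

3948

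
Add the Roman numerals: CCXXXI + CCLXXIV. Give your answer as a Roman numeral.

CCXXXI = 231
CCLXXIV = 274
231 + 274 = 505

DV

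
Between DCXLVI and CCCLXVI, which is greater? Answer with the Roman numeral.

DCXLVI = 646
CCCLXVI = 366
646 is larger

DCXLVI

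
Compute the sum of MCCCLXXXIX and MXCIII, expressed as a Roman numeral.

MCCCLXXXIX = 1389
MXCIII = 1093
1389 + 1093 = 2482

MMCDLXXXII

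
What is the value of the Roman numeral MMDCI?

MMDCI: M=1000, M=1000, D=500, C=100, I=1
1000 + 1000 + 500 + 100 + 1 = 2601

2601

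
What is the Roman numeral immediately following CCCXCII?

CCCXCII = 392, so the next integer is 392 + 1 = 393

CCCXCIII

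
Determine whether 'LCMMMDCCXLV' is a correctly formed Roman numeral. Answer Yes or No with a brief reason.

'LCMMMDCCXLV': L should not appear more than once

No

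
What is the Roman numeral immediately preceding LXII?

LXII = 62, so the previous integer is 62 - 1 = 61

LXI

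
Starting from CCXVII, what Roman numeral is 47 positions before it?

CCXVII = 217
217 - 47 = 170

CLXX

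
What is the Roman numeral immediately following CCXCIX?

CCXCIX = 299, so the next integer is 299 + 1 = 300

CCC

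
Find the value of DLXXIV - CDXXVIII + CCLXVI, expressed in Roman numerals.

DLXXIV = 574, CDXXVIII = 428, CCLXVI = 266
574 - 428 = 146
146 + 266 = 412

CDXII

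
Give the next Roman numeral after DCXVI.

DCXVI = 616, so the next integer is 616 + 1 = 617

DCXVII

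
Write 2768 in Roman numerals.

Convert 2768 to Roman numerals:
  2768 contains 2×1000 (MM)
  768 contains 1×500 (D)
  268 contains 2×100 (CC)
  68 contains 1×50 (L)
  18 contains 1×10 (X)
  8 contains 1×5 (V)
  3 contains 3×1 (III)

MMDCCLXVIII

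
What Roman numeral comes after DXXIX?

DXXIX = 529; next is 530

DXXX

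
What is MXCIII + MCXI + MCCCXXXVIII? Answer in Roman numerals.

MXCIII = 1093, MCXI = 1111, MCCCXXXVIII = 1338
1093 + 1111 = 2204
2204 + 1338 = 3542

MMMDXLII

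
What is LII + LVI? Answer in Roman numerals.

LII = 52
LVI = 56
52 + 56 = 108

CVIII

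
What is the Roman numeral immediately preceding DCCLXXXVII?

DCCLXXXVII = 787; previous is 786

DCCLXXXVI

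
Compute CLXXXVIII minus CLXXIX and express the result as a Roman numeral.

CLXXXVIII = 188
CLXXIX = 179
188 - 179 = 9

IX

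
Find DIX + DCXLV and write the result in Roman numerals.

DIX = 509
DCXLV = 645
509 + 645 = 1154

MCLIV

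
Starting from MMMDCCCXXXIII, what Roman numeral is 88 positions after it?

MMMDCCCXXXIII = 3833
3833 + 88 = 3921

MMMCMXXI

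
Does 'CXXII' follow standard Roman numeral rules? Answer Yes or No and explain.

'CXXII': Check the rules: uses only the symbols I, V, X, L, C, D, M; no symbol is repeated more than three times in a row; V, L and D each appear at most once; no smaller symbol precedes a larger one (values never increase from left to right). Value: C (100) + X (10) + X (10) + I (1) + I (1) = 122. So it is a valid standard Roman numeral.

Yes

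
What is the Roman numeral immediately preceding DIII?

DIII = 503; previous is 502

DII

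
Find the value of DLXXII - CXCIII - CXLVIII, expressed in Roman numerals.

DLXXII = 572, CXCIII = 193, CXLVIII = 148
572 - 193 = 379
379 - 148 = 231

CCXXXI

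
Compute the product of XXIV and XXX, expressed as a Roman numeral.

XXIV = 24
XXX = 30
24 × 30 = 720

DCCXX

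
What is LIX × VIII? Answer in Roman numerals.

LIX = 59
VIII = 8
59 × 8 = 472

CDLXXII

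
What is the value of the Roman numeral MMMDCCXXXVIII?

MMMDCCXXXVIII: M=1000, M=1000, M=1000, D=500, C=100, C=100, X=10, X=10, X=10, V=5, I=1, I=1, I=1
1000 + 1000 + 1000 + 500 + 100 + 100 + 10 + 10 + 10 + 5 + 1 + 1 + 1 = 3738

3738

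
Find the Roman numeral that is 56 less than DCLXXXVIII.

DCLXXXVIII = 688
688 - 56 = 632

DCXXXII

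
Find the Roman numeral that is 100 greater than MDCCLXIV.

MDCCLXIV = 1764
1764 + 100 = 1864

MDCCCLXIV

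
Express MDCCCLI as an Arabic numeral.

MDCCCLI: M=1000, D=500, C=100, C=100, C=100, L=50, I=1
1000 + 500 + 100 + 100 + 100 + 50 + 1 = 1851

1851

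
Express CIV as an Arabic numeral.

CIV: C=100, IV=4
100 + 4 = 104

104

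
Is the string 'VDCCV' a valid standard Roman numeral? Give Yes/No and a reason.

'VDCCV': V should not appear more than once

No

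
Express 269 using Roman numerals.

Convert 269 to Roman numerals:
  269 contains 2×100 (CC)
  69 contains 1×50 (L)
  19 contains 1×10 (X)
  9 contains 1×9 (IX)

CCLXIX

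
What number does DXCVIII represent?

DXCVIII: D=500, XC=90, V=5, I=1, I=1, I=1
500 + 90 + 5 + 1 + 1 + 1 = 598

598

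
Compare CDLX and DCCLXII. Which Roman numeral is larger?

CDLX = 460
DCCLXII = 762
762 is larger

DCCLXII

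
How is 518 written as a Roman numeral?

Convert 518 to Roman numerals:
  518 contains 1×500 (D)
  18 contains 1×10 (X)
  8 contains 1×5 (V)
  3 contains 3×1 (III)

DXVIII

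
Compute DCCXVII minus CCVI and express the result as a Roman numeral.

DCCXVII = 717
CCVI = 206
717 - 206 = 511

DXI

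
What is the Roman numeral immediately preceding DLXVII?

DLXVII = 567, so the previous integer is 567 - 1 = 566

DLXVI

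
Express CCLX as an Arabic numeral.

CCLX: C=100, C=100, L=50, X=10
100 + 100 + 50 + 10 = 260

260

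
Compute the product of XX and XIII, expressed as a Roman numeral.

XX = 20
XIII = 13
20 × 13 = 260

CCLX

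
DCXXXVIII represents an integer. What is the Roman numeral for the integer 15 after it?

DCXXXVIII = 638
638 + 15 = 653

DCLIII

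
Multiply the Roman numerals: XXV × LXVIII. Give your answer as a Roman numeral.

XXV = 25
LXVIII = 68
25 × 68 = 1700

MDCC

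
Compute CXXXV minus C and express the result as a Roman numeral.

CXXXV = 135
C = 100
135 - 100 = 35

XXXV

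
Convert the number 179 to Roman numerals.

Convert 179 to Roman numerals:
  179 contains 1×100 (C)
  79 contains 1×50 (L)
  29 contains 2×10 (XX)
  9 contains 1×9 (IX)

CLXXIX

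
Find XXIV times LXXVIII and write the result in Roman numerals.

XXIV = 24
LXXVIII = 78
24 × 78 = 1872

MDCCCLXXII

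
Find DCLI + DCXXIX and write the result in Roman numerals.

DCLI = 651
DCXXIX = 629
651 + 629 = 1280

MCCLXXX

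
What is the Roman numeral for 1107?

Convert 1107 to Roman numerals:
  1107 contains 1×1000 (M)
  107 contains 1×100 (C)
  7 contains 1×5 (V)
  2 contains 2×1 (II)

MCVII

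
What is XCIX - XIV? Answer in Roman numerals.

XCIX = 99
XIV = 14
99 - 14 = 85

LXXXV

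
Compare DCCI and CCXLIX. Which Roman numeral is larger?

DCCI = 701
CCXLIX = 249
701 is larger

DCCI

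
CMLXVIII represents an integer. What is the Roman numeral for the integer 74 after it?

CMLXVIII = 968
968 + 74 = 1042

MXLII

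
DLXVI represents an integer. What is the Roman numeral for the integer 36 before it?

DLXVI = 566
566 - 36 = 530

DXXX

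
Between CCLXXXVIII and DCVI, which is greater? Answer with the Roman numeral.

CCLXXXVIII = 288
DCVI = 606
606 is larger

DCVI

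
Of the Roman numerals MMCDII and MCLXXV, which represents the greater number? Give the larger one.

MMCDII = 2402
MCLXXV = 1175
2402 is larger

MMCDII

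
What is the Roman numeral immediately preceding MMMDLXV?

MMMDLXV = 3565; previous is 3564

MMMDLXIV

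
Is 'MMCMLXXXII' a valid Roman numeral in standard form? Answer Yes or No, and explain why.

'MMCMLXXXII': Check the rules: uses only the symbols I, V, X, L, C, D, M; no symbol is repeated more than three times in a row; V, L and D each appear at most once; the only place a smaller symbol precedes a larger one is the allowed subtractive pair CM, the symbol right after such a pair (if any) is smaller than the pair's first symbol, and otherwise the values never increase from left to right. Value: M (1000) + M (1000) + CM (900) + L (50) + X (10) + X (10) + X (10) + I (1) + I (1) = 2982. So it is a valid standard Roman numeral.

Yes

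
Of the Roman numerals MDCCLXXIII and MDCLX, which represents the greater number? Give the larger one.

MDCCLXXIII = 1773
MDCLX = 1660
1773 is larger

MDCCLXXIII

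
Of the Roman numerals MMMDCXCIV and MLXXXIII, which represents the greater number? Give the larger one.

MMMDCXCIV = 3694
MLXXXIII = 1083
3694 is larger

MMMDCXCIV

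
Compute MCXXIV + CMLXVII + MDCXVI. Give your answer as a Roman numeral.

MCXXIV = 1124, CMLXVII = 967, MDCXVI = 1616
1124 + 967 = 2091
2091 + 1616 = 3707

MMMDCCVII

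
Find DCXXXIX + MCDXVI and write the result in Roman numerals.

DCXXXIX = 639
MCDXVI = 1416
639 + 1416 = 2055

MMLV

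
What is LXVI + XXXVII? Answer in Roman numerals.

LXVI = 66
XXXVII = 37
66 + 37 = 103

CIII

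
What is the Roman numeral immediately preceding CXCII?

CXCII = 192, so the previous integer is 192 - 1 = 191

CXCI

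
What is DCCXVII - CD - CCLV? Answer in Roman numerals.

DCCXVII = 717, CD = 400, CCLV = 255
717 - 400 = 317
317 - 255 = 62

LXII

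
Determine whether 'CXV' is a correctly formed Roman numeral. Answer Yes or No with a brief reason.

'CXV': Check the rules: uses only the symbols I, V, X, L, C, D, M; no symbol is repeated more than three times in a row; V, L and D each appear at most once; no smaller symbol precedes a larger one (values never increase from left to right). Value: C (100) + X (10) + V (5) = 115. So it is a valid standard Roman numeral.

Yes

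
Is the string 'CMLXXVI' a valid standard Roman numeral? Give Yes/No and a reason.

'CMLXXVI': Check the rules: uses only the symbols I, V, X, L, C, D, M; no symbol is repeated more than three times in a row; V, L and D each appear at most once; the only place a smaller symbol precedes a larger one is the allowed subtractive pair CM, the symbol right after such a pair (if any) is smaller than the pair's first symbol, and otherwise the values never increase from left to right. Value: CM (900) + L (50) + X (10) + X (10) + V (5) + I (1) = 976. So it is a valid standard Roman numeral.

Yes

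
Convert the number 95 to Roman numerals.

Convert 95 to Roman numerals:
  95 contains 1×90 (XC)
  5 contains 1×5 (V)

XCV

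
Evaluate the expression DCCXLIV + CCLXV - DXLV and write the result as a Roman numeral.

DCCXLIV = 744, CCLXV = 265, DXLV = 545
744 + 265 = 1009
1009 - 545 = 464

CDLXIV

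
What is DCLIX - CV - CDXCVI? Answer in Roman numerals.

DCLIX = 659, CV = 105, CDXCVI = 496
659 - 105 = 554
554 - 496 = 58

LVIII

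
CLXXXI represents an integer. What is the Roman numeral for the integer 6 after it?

CLXXXI = 181
181 + 6 = 187

CLXXXVII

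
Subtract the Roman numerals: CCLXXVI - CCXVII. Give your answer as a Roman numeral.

CCLXXVI = 276
CCXVII = 217
276 - 217 = 59

LIX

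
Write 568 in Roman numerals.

Convert 568 to Roman numerals:
  568 contains 1×500 (D)
  68 contains 1×50 (L)
  18 contains 1×10 (X)
  8 contains 1×5 (V)
  3 contains 3×1 (III)

DLXVIII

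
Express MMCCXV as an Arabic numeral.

MMCCXV: M=1000, M=1000, C=100, C=100, X=10, V=5
1000 + 1000 + 100 + 100 + 10 + 5 = 2215

2215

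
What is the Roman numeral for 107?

Convert 107 to Roman numerals:
  107 contains 1×100 (C)
  7 contains 1×5 (V)
  2 contains 2×1 (II)

CVII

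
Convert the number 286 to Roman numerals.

Convert 286 to Roman numerals:
  286 contains 2×100 (CC)
  86 contains 1×50 (L)
  36 contains 3×10 (XXX)
  6 contains 1×5 (V)
  1 contains 1×1 (I)

CCLXXXVI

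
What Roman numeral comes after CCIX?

CCIX = 209; next is 210

CCX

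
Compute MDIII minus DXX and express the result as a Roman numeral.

MDIII = 1503
DXX = 520
1503 - 520 = 983

CMLXXXIII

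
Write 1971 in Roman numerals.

Convert 1971 to Roman numerals:
  1971 contains 1×1000 (M)
  971 contains 1×900 (CM)
  71 contains 1×50 (L)
  21 contains 2×10 (XX)
  1 contains 1×1 (I)

MCMLXXI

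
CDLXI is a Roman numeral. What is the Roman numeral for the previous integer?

CDLXI = 461, so the previous integer is 461 - 1 = 460

CDLX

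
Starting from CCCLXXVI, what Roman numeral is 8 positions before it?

CCCLXXVI = 376
376 - 8 = 368

CCCLXVIII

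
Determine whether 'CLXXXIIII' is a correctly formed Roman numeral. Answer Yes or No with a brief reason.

'CLXXXIIII': More than 3 consecutive I's

No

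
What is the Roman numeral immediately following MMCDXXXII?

MMCDXXXII = 2432, so the next integer is 2432 + 1 = 2433

MMCDXXXIII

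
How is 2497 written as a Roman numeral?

Convert 2497 to Roman numerals:
  2497 contains 2×1000 (MM)
  497 contains 1×400 (CD)
  97 contains 1×90 (XC)
  7 contains 1×5 (V)
  2 contains 2×1 (II)

MMCDXCVII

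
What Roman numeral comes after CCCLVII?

CCCLVII = 357, so the next integer is 357 + 1 = 358

CCCLVIII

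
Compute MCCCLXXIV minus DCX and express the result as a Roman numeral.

MCCCLXXIV = 1374
DCX = 610
1374 - 610 = 764

DCCLXIV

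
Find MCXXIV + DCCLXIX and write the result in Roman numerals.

MCXXIV = 1124
DCCLXIX = 769
1124 + 769 = 1893

MDCCCXCIII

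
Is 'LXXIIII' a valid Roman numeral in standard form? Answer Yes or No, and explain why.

'LXXIIII': More than 3 consecutive I's

No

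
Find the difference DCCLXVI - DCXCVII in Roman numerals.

DCCLXVI = 766
DCXCVII = 697
766 - 697 = 69

LXIX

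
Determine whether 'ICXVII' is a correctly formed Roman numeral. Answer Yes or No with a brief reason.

'ICXVII': Invalid subtractive combination: IC

No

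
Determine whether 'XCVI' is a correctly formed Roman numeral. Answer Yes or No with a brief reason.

'XCVI': Check the rules: uses only the symbols I, V, X, L, C, D, M; no symbol is repeated more than three times in a row; V, L and D each appear at most once; the only place a smaller symbol precedes a larger one is the allowed subtractive pair XC, the symbol right after such a pair (if any) is smaller than the pair's first symbol, and otherwise the values never increase from left to right. Value: XC (90) + V (5) + I (1) = 96. So it is a valid standard Roman numeral.

Yes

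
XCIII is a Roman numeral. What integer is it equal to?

XCIII: XC=90, I=1, I=1, I=1
90 + 1 + 1 + 1 = 93

93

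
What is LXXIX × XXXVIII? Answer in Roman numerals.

LXXIX = 79
XXXVIII = 38
79 × 38 = 3002

MMMII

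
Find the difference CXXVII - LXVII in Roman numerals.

CXXVII = 127
LXVII = 67
127 - 67 = 60

LX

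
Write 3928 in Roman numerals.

Convert 3928 to Roman numerals:
  3928 contains 3×1000 (MMM)
  928 contains 1×900 (CM)
  28 contains 2×10 (XX)
  8 contains 1×5 (V)
  3 contains 3×1 (III)

MMMCMXXVIII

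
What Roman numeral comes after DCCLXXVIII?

DCCLXXVIII = 778; next is 779

DCCLXXIX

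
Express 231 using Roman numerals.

Convert 231 to Roman numerals:
  231 contains 2×100 (CC)
  31 contains 3×10 (XXX)
  1 contains 1×1 (I)

CCXXXI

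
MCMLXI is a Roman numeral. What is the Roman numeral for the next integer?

MCMLXI = 1961; next is 1962

MCMLXII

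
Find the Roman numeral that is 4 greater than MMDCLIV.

MMDCLIV = 2654
2654 + 4 = 2658

MMDCLVIII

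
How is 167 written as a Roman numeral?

Convert 167 to Roman numerals:
  167 contains 1×100 (C)
  67 contains 1×50 (L)
  17 contains 1×10 (X)
  7 contains 1×5 (V)
  2 contains 2×1 (II)

CLXVII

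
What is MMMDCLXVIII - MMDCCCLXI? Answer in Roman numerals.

MMMDCLXVIII = 3668
MMDCCCLXI = 2861
3668 - 2861 = 807

DCCCVII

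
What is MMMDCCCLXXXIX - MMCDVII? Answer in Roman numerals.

MMMDCCCLXXXIX = 3889
MMCDVII = 2407
3889 - 2407 = 1482

MCDLXXXII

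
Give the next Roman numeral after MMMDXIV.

MMMDXIV = 3514, so the next integer is 3514 + 1 = 3515

MMMDXV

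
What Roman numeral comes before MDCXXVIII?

MDCXXVIII = 1628; previous is 1627

MDCXXVII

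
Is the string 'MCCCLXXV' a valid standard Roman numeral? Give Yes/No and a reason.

'MCCCLXXV': Check the rules: uses only the symbols I, V, X, L, C, D, M; no symbol is repeated more than three times in a row; V, L and D each appear at most once; no smaller symbol precedes a larger one (values never increase from left to right). Value: M (1000) + C (100) + C (100) + C (100) + L (50) + X (10) + X (10) + V (5) = 1375. So it is a valid standard Roman numeral.

Yes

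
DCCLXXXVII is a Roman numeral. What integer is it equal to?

DCCLXXXVII: D=500, C=100, C=100, L=50, X=10, X=10, X=10, V=5, I=1, I=1
500 + 100 + 100 + 50 + 10 + 10 + 10 + 5 + 1 + 1 = 787

787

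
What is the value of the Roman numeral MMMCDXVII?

MMMCDXVII: M=1000, M=1000, M=1000, CD=400, X=10, V=5, I=1, I=1
1000 + 1000 + 1000 + 400 + 10 + 5 + 1 + 1 = 3417

3417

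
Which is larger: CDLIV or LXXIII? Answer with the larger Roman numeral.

CDLIV = 454
LXXIII = 73
454 is larger

CDLIV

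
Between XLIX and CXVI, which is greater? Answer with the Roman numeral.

XLIX = 49
CXVI = 116
116 is larger

CXVI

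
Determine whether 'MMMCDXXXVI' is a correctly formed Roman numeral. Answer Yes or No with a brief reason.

'MMMCDXXXVI': Check the rules: uses only the symbols I, V, X, L, C, D, M; no symbol is repeated more than three times in a row; V, L and D each appear at most once; the only place a smaller symbol precedes a larger one is the allowed subtractive pair CD, the symbol right after such a pair (if any) is smaller than the pair's first symbol, and otherwise the values never increase from left to right. Value: M (1000) + M (1000) + M (1000) + CD (400) + X (10) + X (10) + X (10) + V (5) + I (1) = 3436. So it is a valid standard Roman numeral.

Yes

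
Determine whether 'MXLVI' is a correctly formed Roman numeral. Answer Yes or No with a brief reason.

'MXLVI': Check the rules: uses only the symbols I, V, X, L, C, D, M; no symbol is repeated more than three times in a row; V, L and D each appear at most once; the only place a smaller symbol precedes a larger one is the allowed subtractive pair XL, the symbol right after such a pair (if any) is smaller than the pair's first symbol, and otherwise the values never increase from left to right. Value: M (1000) + XL (40) + V (5) + I (1) = 1046. So it is a valid standard Roman numeral.

Yes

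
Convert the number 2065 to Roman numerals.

Convert 2065 to Roman numerals:
  2065 contains 2×1000 (MM)
  65 contains 1×50 (L)
  15 contains 1×10 (X)
  5 contains 1×5 (V)

MMLXV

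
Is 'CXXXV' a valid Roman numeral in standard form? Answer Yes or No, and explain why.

'CXXXV': Check the rules: uses only the symbols I, V, X, L, C, D, M; no symbol is repeated more than three times in a row; V, L and D each appear at most once; no smaller symbol precedes a larger one (values never increase from left to right). Value: C (100) + X (10) + X (10) + X (10) + V (5) = 135. So it is a valid standard Roman numeral.

Yes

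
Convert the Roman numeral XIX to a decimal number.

XIX: X=10, IX=9
10 + 9 = 19

19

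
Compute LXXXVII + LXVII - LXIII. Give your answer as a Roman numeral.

LXXXVII = 87, LXVII = 67, LXIII = 63
87 + 67 = 154
154 - 63 = 91

XCI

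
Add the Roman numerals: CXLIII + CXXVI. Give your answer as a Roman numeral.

CXLIII = 143
CXXVI = 126
143 + 126 = 269

CCLXIX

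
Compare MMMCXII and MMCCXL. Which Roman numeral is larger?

MMMCXII = 3112
MMCCXL = 2240
3112 is larger

MMMCXII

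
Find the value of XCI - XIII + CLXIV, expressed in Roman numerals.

XCI = 91, XIII = 13, CLXIV = 164
91 - 13 = 78
78 + 164 = 242

CCXLII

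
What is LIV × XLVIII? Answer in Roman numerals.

LIV = 54
XLVIII = 48
54 × 48 = 2592

MMDXCII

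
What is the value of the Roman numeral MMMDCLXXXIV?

MMMDCLXXXIV: M=1000, M=1000, M=1000, D=500, C=100, L=50, X=10, X=10, X=10, IV=4
1000 + 1000 + 1000 + 500 + 100 + 50 + 10 + 10 + 10 + 4 = 3684

3684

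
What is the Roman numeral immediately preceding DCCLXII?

DCCLXII = 762, so the previous integer is 762 - 1 = 761

DCCLXI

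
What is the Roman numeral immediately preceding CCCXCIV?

CCCXCIV = 394; previous is 393

CCCXCIII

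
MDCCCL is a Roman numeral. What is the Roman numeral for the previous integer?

MDCCCL = 1850, so the previous integer is 1850 - 1 = 1849

MDCCCXLIX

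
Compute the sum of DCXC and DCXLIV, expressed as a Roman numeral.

DCXC = 690
DCXLIV = 644
690 + 644 = 1334

MCCCXXXIV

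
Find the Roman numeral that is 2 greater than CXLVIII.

CXLVIII = 148
148 + 2 = 150

CL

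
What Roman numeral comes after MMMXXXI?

MMMXXXI = 3031, so the next integer is 3031 + 1 = 3032

MMMXXXII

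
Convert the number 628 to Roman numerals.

Convert 628 to Roman numerals:
  628 contains 1×500 (D)
  128 contains 1×100 (C)
  28 contains 2×10 (XX)
  8 contains 1×5 (V)
  3 contains 3×1 (III)

DCXXVIII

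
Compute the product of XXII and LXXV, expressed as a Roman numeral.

XXII = 22
LXXV = 75
22 × 75 = 1650

MDCL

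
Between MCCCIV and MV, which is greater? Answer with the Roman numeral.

MCCCIV = 1304
MV = 1005
1304 is larger

MCCCIV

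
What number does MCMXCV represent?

MCMXCV: M=1000, CM=900, XC=90, V=5
1000 + 900 + 90 + 5 = 1995

1995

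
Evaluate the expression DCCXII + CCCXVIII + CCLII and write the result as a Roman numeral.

DCCXII = 712, CCCXVIII = 318, CCLII = 252
712 + 318 = 1030
1030 + 252 = 1282

MCCLXXXII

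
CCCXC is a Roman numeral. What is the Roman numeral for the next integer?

CCCXC = 390, so the next integer is 390 + 1 = 391

CCCXCI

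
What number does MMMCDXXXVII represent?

MMMCDXXXVII: M=1000, M=1000, M=1000, CD=400, X=10, X=10, X=10, V=5, I=1, I=1
1000 + 1000 + 1000 + 400 + 10 + 10 + 10 + 5 + 1 + 1 = 3437

3437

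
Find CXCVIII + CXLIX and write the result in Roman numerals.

CXCVIII = 198
CXLIX = 149
198 + 149 = 347

CCCXLVII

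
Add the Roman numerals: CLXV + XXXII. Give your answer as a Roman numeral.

CLXV = 165
XXXII = 32
165 + 32 = 197

CXCVII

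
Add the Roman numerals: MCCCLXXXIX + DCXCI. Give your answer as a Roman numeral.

MCCCLXXXIX = 1389
DCXCI = 691
1389 + 691 = 2080

MMLXXX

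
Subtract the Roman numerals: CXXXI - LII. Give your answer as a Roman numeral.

CXXXI = 131
LII = 52
131 - 52 = 79

LXXIX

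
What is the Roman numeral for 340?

Convert 340 to Roman numerals:
  340 contains 3×100 (CCC)
  40 contains 1×40 (XL)

CCCXL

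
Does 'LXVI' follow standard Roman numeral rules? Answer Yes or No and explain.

'LXVI': Check the rules: uses only the symbols I, V, X, L, C, D, M; no symbol is repeated more than three times in a row; V, L and D each appear at most once; no smaller symbol precedes a larger one (values never increase from left to right). Value: L (50) + X (10) + V (5) + I (1) = 66. So it is a valid standard Roman numeral.

Yes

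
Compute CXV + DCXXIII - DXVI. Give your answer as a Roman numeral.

CXV = 115, DCXXIII = 623, DXVI = 516
115 + 623 = 738
738 - 516 = 222

CCXXII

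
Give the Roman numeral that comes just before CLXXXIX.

CLXXXIX = 189, so the previous integer is 189 - 1 = 188

CLXXXVIII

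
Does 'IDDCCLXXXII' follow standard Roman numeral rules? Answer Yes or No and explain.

'IDDCCLXXXII': D should not appear more than once

No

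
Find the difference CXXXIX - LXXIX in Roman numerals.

CXXXIX = 139
LXXIX = 79
139 - 79 = 60

LX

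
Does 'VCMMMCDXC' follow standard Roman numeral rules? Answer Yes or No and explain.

'VCMMMCDXC': Invalid subtractive combination: VC

No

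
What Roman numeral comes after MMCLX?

MMCLX = 2160, so the next integer is 2160 + 1 = 2161

MMCLXI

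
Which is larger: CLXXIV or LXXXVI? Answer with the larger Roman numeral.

CLXXIV = 174
LXXXVI = 86
174 is larger

CLXXIV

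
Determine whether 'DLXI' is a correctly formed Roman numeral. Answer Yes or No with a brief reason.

'DLXI': Check the rules: uses only the symbols I, V, X, L, C, D, M; no symbol is repeated more than three times in a row; V, L and D each appear at most once; no smaller symbol precedes a larger one (values never increase from left to right). Value: D (500) + L (50) + X (10) + I (1) = 561. So it is a valid standard Roman numeral.

Yes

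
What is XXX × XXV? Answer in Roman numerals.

XXX = 30
XXV = 25
30 × 25 = 750

DCCL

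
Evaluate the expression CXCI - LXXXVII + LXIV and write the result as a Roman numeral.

CXCI = 191, LXXXVII = 87, LXIV = 64
191 - 87 = 104
104 + 64 = 168

CLXVIII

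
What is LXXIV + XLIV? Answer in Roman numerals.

LXXIV = 74
XLIV = 44
74 + 44 = 118

CXVIII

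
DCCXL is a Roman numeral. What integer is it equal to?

DCCXL: D=500, C=100, C=100, XL=40
500 + 100 + 100 + 40 = 740

740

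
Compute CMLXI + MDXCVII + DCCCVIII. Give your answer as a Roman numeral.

CMLXI = 961, MDXCVII = 1597, DCCCVIII = 808
961 + 1597 = 2558
2558 + 808 = 3366

MMMCCCLXVI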